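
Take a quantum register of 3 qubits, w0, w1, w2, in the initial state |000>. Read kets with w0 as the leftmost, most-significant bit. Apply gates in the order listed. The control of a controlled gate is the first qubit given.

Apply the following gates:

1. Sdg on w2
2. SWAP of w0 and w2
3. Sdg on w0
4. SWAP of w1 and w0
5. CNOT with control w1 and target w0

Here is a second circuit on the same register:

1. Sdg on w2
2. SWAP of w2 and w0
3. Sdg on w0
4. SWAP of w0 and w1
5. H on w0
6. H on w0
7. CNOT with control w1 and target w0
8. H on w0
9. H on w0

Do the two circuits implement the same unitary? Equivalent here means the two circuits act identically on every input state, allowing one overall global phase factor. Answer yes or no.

Yes, they are equivalent — the unitaries differ by at most a global phase.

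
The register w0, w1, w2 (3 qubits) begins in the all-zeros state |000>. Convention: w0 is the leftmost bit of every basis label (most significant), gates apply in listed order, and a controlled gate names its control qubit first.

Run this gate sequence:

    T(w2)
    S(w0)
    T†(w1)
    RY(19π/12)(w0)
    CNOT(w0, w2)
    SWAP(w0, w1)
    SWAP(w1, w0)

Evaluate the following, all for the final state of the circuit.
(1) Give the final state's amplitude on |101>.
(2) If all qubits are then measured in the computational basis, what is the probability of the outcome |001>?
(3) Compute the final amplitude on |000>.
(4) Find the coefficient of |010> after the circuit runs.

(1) |101> carries amplitude -sqrt(2 - sqrt(2))/4 + sqrt(3*sqrt(2) + 6)/4 in the final state.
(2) Outcome |001> occurs with probability 0.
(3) The final state's coefficient on |000> equals -sqrt(sqrt(2) + 2)/4 - sqrt(6 - 3*sqrt(2))/4.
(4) The amplitude on |010> is 0.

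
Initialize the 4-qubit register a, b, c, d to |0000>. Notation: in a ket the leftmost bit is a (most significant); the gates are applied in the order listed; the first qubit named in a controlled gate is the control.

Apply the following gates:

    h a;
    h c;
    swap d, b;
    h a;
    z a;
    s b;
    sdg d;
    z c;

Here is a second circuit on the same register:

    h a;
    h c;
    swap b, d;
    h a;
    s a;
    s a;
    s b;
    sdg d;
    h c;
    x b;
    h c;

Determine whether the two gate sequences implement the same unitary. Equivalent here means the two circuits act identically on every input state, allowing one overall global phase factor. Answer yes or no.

No: there is an input state on which the two circuits produce genuinely different outputs (not merely differing by a phase).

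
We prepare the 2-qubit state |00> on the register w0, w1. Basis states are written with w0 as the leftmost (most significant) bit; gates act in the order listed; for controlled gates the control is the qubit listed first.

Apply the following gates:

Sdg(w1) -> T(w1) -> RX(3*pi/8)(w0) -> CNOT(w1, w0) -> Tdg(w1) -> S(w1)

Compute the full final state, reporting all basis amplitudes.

After the circuit, the state carries amplitude cos(3*pi/16) on |00>, 0 on |01>, -I*sin(3*pi/16) on |10>, 0 on |11>.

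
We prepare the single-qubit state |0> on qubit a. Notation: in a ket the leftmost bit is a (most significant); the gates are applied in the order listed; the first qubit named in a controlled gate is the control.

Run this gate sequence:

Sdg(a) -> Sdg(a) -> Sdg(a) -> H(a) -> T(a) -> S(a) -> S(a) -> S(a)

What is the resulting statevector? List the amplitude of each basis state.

The resulting statevector has amplitude sqrt(2)/2 on |0>, -sqrt(2)*exp(3*I*pi/4)/2 on |1>.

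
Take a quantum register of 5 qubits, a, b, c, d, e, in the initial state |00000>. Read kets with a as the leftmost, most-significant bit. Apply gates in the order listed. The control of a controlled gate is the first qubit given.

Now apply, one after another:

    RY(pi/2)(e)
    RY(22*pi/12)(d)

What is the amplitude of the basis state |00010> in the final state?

|00010> carries amplitude -1/4 + sqrt(3)/4 in the final state.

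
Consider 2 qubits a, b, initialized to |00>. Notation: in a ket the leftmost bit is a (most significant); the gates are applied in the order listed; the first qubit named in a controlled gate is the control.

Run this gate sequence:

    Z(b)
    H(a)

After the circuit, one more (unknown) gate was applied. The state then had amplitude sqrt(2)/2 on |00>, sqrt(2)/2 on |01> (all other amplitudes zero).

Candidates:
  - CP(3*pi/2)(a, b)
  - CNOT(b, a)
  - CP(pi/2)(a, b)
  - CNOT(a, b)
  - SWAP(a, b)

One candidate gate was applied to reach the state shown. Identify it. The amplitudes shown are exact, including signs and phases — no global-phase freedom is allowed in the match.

It was SWAP(a, b) that produced the state shown.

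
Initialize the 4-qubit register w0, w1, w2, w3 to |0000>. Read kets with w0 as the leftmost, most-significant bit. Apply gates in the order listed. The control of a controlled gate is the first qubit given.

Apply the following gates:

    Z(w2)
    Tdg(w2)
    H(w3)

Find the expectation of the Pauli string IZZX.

The observable IZZX averages to 1.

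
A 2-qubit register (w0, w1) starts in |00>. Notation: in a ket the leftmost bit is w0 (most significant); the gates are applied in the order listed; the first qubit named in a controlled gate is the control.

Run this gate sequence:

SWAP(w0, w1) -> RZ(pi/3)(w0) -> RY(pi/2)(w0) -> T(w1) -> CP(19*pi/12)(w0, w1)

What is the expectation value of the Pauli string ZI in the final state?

In the final state, ZI has expectation 0.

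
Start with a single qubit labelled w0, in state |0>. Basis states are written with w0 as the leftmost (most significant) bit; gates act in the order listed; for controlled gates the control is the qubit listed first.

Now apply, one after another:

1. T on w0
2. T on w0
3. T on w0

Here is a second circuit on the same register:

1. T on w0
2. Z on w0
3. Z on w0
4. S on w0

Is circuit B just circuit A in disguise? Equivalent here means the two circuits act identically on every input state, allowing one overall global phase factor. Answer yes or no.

Yes, they are equivalent — the unitaries differ by at most a global phase.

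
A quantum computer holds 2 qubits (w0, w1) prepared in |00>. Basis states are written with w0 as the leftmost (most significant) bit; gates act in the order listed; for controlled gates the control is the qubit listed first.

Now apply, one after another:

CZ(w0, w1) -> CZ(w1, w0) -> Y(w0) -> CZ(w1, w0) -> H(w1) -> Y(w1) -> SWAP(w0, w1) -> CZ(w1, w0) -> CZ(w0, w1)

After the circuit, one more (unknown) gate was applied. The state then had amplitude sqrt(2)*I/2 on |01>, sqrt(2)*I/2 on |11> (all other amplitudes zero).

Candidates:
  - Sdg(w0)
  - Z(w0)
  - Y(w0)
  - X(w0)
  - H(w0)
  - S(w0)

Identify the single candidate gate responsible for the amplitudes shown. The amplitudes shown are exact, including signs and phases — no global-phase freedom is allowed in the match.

It was Y(w0) that produced the state shown.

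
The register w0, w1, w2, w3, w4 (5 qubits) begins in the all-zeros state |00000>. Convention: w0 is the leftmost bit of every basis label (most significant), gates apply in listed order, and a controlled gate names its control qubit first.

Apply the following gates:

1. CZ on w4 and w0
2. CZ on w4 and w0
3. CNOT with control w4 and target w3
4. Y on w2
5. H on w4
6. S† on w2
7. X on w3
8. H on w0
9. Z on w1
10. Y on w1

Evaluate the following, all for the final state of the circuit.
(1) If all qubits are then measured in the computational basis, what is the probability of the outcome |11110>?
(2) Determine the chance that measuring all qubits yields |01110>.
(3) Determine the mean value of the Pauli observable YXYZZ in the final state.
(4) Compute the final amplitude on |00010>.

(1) Outcome |11110> occurs with probability 1/4. Key observation: gates 1-2 undo each other exactly, leaving only the rest of the circuit to track.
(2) The probability of measuring |01110> is 1/4.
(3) The expectation value of YXYZZ is 0.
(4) The final state's coefficient on |00010> equals 0.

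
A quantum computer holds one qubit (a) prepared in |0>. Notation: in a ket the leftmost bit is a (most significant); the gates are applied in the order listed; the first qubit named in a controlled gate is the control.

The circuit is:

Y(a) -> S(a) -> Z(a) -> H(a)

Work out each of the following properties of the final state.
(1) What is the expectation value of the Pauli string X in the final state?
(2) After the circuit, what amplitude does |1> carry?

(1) In the final state, X has expectation -1.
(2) |1> carries amplitude -sqrt(2)/2 in the final state.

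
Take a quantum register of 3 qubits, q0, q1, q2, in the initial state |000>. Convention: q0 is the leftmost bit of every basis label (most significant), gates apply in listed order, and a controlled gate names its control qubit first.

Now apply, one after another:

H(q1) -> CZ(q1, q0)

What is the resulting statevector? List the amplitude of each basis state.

After the circuit, the state carries amplitude sqrt(2)/2 on |000>, sqrt(2)/2 on |010>, and 0 on every other basis state.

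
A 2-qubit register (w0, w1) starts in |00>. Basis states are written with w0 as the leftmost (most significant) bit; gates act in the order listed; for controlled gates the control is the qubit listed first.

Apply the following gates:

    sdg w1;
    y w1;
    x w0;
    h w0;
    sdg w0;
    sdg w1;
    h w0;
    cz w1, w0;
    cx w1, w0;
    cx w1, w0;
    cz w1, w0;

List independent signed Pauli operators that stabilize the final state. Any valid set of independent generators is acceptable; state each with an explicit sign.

The final state is stabilized by the group generated by -YI, -IZ; other independent generating sets are equally valid. Key observation: steps 8-11 multiply out to the identity, so the circuit reduces to the remaining gates.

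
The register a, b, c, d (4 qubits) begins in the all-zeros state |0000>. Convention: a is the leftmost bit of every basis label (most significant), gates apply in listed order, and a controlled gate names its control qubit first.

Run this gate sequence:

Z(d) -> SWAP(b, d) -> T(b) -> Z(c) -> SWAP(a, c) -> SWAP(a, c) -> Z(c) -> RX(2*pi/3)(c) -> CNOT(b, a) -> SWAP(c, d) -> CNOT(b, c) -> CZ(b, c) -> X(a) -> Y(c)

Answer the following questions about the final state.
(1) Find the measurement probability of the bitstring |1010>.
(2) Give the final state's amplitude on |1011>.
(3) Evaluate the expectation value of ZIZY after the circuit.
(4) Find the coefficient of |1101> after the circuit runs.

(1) Outcome |1010> occurs with probability 1/4. Key observation: the block from step 4 through step 7 cancels to the identity and can be dropped.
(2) The final state's coefficient on |1011> equals sqrt(3)/2.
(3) The observable ZIZY averages to -sqrt(3)/2.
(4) The amplitude on |1101> is 0.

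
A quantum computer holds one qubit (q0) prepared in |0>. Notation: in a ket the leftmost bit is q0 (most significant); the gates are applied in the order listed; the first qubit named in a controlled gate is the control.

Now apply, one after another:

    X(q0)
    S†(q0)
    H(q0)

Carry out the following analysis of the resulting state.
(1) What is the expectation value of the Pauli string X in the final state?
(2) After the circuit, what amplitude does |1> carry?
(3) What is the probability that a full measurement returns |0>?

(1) In the final state, X has expectation -1.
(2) The amplitude on |1> is sqrt(2)*I/2.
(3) The probability of measuring |0> is 1/2.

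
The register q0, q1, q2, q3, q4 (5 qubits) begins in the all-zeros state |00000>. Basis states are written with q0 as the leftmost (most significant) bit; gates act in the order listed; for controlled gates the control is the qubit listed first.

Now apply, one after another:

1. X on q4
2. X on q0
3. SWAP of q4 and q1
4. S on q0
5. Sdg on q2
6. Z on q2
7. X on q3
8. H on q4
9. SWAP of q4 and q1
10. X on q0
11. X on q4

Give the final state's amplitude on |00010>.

|00010> carries amplitude sqrt(2)*I/2 in the final state.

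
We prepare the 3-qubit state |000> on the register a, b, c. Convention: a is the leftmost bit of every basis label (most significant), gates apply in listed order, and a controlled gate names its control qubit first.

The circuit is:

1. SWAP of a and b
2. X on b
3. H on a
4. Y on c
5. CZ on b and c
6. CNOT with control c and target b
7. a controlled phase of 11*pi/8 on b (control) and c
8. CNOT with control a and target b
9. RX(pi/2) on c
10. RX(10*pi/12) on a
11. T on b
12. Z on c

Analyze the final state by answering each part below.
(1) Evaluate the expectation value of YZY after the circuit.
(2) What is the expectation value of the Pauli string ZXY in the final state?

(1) The observable YZY averages to 1/2.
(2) The expectation value of ZXY is -sqrt(2)/4.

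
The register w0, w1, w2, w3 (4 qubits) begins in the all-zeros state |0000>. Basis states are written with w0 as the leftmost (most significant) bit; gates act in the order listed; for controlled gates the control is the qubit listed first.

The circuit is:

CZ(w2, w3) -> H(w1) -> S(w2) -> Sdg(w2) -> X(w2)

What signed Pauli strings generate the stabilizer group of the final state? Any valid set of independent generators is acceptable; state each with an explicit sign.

The final state is stabilized by the group generated by +IXII, +ZIII, -IIZI, +IIIZ; other independent generating sets are equally valid.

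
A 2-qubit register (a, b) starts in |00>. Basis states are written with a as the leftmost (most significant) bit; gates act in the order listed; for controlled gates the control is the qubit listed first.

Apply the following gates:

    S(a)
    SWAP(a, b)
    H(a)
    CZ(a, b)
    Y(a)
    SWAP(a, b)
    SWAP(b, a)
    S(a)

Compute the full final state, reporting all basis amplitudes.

The final amplitudes are -sqrt(2)*I/2 on |00>, 0 on |01>, -sqrt(2)/2 on |10>, 0 on |11>.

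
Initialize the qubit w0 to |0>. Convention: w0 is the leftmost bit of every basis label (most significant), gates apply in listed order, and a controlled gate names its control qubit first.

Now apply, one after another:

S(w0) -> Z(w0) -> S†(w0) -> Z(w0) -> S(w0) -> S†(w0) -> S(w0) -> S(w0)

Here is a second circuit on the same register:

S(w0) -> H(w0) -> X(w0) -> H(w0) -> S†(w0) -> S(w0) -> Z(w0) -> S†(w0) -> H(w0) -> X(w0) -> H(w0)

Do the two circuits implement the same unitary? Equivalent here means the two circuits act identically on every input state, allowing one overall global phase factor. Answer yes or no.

Yes, they are equivalent — the unitaries differ by at most a global phase.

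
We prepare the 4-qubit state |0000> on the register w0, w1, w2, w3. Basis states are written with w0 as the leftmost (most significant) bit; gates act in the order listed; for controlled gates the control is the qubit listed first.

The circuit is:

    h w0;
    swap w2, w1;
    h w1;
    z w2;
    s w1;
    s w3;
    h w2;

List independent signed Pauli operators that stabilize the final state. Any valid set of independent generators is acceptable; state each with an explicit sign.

One valid set of independent stabilizer generators is +XIII, +IYII, +IIXI, +IIIZ (any independent generating set of the same group is equally correct).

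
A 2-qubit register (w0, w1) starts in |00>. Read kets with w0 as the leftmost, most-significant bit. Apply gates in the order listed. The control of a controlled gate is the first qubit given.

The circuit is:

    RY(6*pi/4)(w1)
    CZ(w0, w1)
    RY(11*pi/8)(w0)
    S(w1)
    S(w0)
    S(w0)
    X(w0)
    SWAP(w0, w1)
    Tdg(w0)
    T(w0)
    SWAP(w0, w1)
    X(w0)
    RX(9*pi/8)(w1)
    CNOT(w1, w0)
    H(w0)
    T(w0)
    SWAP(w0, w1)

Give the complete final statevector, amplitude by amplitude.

The final amplitudes are -sqrt(sqrt(2) + 2)/4 - sqrt(2)/4 on |00>, -exp(I*pi/4)*sin(7*pi/16)*cos(5*pi/16)/2 - exp(I*pi/4)*cos(5*pi/16)*cos(7*pi/16)/2 + exp(I*pi/4)*sin(5*pi/16)*cos(7*pi/16)/2 + exp(I*pi/4)*sin(5*pi/16)*sin(7*pi/16)/2 on |01>, I*(-sqrt(2) - sqrt(2 - sqrt(2)))/4 on |10>, -I*exp(I*pi/4)*sin(5*pi/16)*sin(7*pi/16)/2 - I*exp(I*pi/4)*cos(5*pi/16)*cos(7*pi/16)/2 + I*exp(I*pi/4)*sin(5*pi/16)*cos(7*pi/16)/2 + I*exp(I*pi/4)*sin(7*pi/16)*cos(5*pi/16)/2 on |11>. Key observation: steps 7-12 multiply out to the identity, so the circuit reduces to the remaining gates.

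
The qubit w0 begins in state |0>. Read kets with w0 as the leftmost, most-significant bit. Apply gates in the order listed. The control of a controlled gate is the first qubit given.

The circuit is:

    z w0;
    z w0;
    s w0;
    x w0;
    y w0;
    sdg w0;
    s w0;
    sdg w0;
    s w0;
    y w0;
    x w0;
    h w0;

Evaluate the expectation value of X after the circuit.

The expectation value of X is 1. Key observation: the block from step 4 through step 11 cancels to the identity and can be dropped.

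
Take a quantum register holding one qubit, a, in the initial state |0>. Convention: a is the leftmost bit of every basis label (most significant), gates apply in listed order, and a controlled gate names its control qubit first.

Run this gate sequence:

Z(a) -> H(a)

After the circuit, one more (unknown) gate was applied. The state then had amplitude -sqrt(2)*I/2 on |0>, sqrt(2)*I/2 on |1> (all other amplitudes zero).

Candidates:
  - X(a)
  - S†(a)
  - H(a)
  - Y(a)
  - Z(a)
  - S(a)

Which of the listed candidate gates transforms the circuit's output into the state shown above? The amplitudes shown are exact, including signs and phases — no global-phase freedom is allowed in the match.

It was Y(a) that produced the state shown.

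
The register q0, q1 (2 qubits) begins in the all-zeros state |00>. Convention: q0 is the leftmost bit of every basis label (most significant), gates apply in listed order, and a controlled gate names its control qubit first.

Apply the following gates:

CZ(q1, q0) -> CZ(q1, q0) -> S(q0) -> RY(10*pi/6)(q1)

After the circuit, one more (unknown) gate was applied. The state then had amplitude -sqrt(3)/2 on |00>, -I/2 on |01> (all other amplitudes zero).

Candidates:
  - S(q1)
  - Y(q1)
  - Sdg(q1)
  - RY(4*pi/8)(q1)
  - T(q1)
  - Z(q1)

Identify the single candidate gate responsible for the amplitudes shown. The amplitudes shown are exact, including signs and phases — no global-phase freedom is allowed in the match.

It was Sdg(q1) that produced the state shown. Key observation: steps 1-2 multiply out to the identity, so the circuit reduces to the remaining gates.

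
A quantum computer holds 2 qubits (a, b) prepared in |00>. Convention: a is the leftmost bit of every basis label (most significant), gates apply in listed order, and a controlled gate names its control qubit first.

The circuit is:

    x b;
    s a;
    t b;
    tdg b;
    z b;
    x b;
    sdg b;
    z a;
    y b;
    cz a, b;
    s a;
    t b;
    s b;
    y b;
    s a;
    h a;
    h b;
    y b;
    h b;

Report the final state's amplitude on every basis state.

The final amplitudes are 0 on |00>, -sqrt(2)*exp(I*pi/4)/2 on |01>, 0 on |10>, -sqrt(2)*exp(I*pi/4)/2 on |11>.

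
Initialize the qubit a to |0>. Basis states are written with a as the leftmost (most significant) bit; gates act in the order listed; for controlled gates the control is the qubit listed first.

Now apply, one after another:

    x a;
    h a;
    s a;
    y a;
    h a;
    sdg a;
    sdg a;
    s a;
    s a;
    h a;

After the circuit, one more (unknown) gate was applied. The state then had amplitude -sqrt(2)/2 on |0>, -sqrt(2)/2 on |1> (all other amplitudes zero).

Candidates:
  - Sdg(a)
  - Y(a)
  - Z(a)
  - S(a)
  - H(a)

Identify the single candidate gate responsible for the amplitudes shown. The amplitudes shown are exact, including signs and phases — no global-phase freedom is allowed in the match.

The unique candidate consistent with the amplitudes is S(a). Key observation: gates 5-10 undo each other exactly, leaving only the rest of the circuit to track.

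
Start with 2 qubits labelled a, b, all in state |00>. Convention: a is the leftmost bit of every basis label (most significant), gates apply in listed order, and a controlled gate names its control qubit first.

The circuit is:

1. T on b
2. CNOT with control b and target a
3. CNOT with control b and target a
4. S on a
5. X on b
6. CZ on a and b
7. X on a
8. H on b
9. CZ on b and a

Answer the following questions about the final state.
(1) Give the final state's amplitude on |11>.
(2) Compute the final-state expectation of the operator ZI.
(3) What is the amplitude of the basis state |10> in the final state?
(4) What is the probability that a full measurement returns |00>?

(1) The amplitude on |11> is sqrt(2)/2. Key observation: gates 2-3 undo each other exactly, leaving only the rest of the circuit to track.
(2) The expectation value of ZI is -1.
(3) The final state's coefficient on |10> equals sqrt(2)/2.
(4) Outcome |00> occurs with probability 0.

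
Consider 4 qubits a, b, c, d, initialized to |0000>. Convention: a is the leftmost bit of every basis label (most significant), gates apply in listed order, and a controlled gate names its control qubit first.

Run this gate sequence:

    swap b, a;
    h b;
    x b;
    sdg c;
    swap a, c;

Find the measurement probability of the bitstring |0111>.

Outcome |0111> occurs with probability 0.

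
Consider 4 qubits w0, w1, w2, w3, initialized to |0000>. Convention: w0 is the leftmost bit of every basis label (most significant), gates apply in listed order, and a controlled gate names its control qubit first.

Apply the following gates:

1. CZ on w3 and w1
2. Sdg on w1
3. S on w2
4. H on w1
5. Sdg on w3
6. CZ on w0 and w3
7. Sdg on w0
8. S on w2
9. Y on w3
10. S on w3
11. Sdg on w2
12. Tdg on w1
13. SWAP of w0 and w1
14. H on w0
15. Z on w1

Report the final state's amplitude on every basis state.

The resulting statevector has amplitude -1/2 + exp(3*I*pi/4)/2 on |0001>, -1/2 - exp(3*I*pi/4)/2 on |1001>, and 0 on every other basis state.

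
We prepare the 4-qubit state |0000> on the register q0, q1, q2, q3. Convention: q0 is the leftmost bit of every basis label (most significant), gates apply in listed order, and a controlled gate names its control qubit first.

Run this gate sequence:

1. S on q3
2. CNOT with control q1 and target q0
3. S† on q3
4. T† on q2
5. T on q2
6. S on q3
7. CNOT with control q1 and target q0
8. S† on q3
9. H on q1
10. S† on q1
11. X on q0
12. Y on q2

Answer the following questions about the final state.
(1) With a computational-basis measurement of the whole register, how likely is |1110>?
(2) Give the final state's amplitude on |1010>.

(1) A full measurement returns |1110> with probability 1/2.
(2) The final state's coefficient on |1010> equals sqrt(2)*I/2.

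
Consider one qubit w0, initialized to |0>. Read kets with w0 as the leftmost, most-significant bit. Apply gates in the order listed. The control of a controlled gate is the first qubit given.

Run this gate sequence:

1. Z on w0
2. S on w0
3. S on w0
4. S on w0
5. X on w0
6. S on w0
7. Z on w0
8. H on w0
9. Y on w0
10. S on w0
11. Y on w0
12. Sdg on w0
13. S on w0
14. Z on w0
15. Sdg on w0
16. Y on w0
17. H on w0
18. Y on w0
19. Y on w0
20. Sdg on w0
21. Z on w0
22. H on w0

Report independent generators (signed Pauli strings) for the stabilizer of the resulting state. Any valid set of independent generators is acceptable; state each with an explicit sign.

The final state is stabilized by the group generated by +X; other independent generating sets are equally valid.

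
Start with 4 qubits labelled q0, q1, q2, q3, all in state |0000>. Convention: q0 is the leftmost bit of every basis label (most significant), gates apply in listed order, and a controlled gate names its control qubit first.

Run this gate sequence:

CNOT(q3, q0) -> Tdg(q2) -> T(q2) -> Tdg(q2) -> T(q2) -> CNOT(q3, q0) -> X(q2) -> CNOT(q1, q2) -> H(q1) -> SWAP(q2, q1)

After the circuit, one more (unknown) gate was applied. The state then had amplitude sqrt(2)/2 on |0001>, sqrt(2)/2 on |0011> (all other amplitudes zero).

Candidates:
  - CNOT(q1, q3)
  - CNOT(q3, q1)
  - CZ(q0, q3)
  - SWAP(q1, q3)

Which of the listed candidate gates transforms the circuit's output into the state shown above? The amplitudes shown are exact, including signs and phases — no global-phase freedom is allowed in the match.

The applied gate was SWAP(q1, q3).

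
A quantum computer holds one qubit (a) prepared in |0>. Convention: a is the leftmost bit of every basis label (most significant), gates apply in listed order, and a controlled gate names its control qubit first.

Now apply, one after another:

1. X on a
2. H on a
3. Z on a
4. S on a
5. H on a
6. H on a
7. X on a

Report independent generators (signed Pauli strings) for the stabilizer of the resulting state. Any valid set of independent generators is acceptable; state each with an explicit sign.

The stabilizer group can be generated by -Y, among other valid generating sets.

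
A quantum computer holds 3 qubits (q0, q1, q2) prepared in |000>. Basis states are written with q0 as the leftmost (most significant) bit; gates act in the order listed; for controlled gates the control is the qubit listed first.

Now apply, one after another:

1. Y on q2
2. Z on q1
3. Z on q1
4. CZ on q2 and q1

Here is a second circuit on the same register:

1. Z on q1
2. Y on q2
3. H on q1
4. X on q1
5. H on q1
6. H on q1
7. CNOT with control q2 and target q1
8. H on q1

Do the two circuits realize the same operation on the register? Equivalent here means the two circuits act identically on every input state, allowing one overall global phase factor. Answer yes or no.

Yes, they are equivalent — the unitaries differ by at most a global phase.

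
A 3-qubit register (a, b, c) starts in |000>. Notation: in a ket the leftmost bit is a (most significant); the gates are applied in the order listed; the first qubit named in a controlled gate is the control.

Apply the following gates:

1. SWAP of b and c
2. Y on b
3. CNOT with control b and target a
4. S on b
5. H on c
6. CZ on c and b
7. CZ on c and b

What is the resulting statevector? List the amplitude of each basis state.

The final amplitudes are -sqrt(2)/2 on |110>, -sqrt(2)/2 on |111>, and 0 on every other basis state. Key observation: the block from step 6 through step 7 cancels to the identity and can be dropped.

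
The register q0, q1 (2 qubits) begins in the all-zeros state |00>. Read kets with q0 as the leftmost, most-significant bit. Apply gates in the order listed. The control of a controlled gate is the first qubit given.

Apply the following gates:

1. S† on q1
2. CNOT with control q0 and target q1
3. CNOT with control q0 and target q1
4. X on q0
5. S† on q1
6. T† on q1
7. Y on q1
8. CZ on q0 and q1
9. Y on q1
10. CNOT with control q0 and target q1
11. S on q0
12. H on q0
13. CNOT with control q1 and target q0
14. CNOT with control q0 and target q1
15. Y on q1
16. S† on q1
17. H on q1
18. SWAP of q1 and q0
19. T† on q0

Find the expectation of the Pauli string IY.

The observable IY averages to 0.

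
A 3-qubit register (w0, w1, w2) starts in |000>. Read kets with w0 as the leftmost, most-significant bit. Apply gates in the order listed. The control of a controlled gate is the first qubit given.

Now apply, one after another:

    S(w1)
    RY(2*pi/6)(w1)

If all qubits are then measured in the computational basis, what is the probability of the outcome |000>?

The probability of measuring |000> is 3/4.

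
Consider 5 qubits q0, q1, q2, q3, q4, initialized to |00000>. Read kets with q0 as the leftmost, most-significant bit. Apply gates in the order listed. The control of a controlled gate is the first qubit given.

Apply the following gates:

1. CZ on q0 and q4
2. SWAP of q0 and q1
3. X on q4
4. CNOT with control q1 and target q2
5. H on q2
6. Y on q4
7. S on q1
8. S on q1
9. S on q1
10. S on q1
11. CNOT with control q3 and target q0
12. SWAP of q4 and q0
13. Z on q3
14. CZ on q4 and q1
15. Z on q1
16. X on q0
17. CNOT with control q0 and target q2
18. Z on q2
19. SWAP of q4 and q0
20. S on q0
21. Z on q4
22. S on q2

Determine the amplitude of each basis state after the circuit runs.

The resulting statevector has amplitude sqrt(2)*I/2 on |00001>, sqrt(2)/2 on |00101>, and 0 on every other basis state. Key observation: the block from step 7 through step 10 cancels to the identity and can be dropped.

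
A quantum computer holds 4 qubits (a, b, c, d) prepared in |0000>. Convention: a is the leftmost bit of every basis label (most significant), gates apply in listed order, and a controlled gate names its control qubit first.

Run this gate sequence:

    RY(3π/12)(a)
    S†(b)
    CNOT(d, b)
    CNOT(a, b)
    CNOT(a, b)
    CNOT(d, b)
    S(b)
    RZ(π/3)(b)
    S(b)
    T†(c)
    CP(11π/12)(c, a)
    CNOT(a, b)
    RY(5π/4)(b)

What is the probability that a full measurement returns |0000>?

A full measurement returns |0000> with probability 1/8. Key observation: gates 2-7 undo each other exactly, leaving only the rest of the circuit to track.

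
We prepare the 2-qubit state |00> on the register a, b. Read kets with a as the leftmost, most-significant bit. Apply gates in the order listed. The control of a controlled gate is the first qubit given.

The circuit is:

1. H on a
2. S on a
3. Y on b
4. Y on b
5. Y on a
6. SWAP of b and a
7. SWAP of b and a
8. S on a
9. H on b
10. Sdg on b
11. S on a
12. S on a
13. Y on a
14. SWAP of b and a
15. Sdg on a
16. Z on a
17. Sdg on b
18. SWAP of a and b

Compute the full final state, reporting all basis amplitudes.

The final amplitudes are -I/2 on |00>, -I/2 on |01>, 1/2 on |10>, 1/2 on |11>.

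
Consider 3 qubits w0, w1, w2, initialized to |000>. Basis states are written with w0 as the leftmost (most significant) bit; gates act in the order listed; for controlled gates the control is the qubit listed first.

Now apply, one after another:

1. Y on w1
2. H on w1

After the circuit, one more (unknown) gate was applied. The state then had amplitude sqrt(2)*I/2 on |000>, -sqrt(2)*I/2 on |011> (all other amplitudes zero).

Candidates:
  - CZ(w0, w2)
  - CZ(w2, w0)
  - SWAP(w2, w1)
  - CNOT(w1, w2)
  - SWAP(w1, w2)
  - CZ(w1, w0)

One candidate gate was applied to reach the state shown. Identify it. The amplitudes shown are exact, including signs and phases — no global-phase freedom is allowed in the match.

The unique candidate consistent with the amplitudes is CNOT(w1, w2).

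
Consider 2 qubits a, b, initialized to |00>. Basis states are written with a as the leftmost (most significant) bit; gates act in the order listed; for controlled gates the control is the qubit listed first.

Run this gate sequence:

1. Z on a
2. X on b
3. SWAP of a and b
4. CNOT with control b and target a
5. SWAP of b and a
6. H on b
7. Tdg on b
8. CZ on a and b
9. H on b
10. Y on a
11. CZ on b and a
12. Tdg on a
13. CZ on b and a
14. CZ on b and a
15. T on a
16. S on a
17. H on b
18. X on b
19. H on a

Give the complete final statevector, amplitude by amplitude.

The resulting statevector has amplitude -1/2 on |00>, -exp(3*I*pi/4)/2 on |01>, 1/2 on |10>, exp(3*I*pi/4)/2 on |11>.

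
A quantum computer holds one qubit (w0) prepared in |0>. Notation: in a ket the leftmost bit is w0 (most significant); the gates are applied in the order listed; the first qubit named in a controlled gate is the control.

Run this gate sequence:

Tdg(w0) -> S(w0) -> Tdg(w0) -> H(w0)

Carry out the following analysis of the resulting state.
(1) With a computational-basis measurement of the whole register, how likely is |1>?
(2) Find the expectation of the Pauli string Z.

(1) A full measurement returns |1> with probability 1/2.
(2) In the final state, Z has expectation 0.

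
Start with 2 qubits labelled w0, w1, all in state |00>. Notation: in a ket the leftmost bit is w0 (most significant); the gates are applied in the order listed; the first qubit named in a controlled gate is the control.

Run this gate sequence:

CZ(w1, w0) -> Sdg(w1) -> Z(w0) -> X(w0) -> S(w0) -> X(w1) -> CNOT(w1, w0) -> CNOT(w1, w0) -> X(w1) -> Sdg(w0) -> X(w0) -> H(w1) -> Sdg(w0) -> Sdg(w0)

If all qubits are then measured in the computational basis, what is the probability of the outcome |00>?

A full measurement returns |00> with probability 1/2. Key observation: gates 4-11 undo each other exactly, leaving only the rest of the circuit to track.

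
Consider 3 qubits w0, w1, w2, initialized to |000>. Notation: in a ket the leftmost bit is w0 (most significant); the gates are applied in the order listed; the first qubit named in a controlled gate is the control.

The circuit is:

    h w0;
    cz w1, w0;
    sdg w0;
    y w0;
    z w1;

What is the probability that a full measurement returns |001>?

A full measurement returns |001> with probability 0.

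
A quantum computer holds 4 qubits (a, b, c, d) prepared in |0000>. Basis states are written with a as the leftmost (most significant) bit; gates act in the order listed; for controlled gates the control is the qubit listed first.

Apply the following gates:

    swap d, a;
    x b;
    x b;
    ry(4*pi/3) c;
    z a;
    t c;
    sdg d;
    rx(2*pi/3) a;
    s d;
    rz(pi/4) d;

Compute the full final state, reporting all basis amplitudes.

The resulting statevector has amplitude exp(7*I*pi/8)/4 on |0000>, sqrt(3)*exp(I*pi/8)/4 on |0010>, sqrt(3)*exp(3*I*pi/8)/4 on |1000>, -3*exp(5*I*pi/8)/4 on |1010>, and 0 on every other basis state. Key observation: gates 2-3 undo each other exactly, leaving only the rest of the circuit to track.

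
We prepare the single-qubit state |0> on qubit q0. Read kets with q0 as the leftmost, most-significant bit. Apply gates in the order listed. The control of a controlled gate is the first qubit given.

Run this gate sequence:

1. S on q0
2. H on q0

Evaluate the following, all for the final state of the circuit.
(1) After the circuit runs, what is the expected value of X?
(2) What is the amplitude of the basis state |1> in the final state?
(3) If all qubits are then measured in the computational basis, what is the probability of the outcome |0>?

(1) The observable X averages to 1.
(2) The amplitude on |1> is sqrt(2)/2.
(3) Outcome |0> occurs with probability 1/2.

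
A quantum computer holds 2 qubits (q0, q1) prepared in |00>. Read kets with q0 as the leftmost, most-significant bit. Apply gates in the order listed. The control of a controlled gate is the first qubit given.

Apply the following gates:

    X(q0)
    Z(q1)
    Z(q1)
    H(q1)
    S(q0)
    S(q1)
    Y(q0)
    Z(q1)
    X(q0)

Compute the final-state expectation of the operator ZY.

In the final state, ZY has expectation 1.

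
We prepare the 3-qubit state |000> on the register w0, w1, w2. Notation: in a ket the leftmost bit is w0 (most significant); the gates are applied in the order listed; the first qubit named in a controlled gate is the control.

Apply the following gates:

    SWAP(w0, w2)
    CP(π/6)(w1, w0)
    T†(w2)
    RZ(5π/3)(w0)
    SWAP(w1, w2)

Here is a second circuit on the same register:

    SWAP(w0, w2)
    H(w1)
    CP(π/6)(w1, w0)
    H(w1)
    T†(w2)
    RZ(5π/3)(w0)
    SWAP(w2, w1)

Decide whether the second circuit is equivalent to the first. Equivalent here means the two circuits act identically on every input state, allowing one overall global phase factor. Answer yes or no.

No — the two circuits implement different unitaries, even allowing a global phase.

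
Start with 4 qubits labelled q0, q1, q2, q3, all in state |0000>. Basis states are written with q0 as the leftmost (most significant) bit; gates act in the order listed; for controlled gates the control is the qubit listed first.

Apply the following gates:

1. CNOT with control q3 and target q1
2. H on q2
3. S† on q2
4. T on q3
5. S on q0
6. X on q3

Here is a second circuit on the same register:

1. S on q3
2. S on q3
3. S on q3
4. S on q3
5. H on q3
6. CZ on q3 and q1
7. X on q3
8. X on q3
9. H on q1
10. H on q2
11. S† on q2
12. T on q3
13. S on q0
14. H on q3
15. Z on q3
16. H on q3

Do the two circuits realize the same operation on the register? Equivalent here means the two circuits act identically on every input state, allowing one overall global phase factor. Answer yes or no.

No: there is an input state on which the two circuits produce genuinely different outputs (not merely differing by a phase).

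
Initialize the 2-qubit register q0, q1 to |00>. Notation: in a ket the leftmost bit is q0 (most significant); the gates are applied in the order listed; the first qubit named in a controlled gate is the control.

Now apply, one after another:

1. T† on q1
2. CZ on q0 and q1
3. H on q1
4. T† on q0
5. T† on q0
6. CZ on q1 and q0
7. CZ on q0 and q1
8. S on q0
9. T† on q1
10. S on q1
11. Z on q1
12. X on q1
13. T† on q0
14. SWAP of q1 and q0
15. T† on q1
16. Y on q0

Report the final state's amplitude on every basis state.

The final amplitudes are -sqrt(2)*I/2 on |00>, 0 on |01>, -sqrt(2)*exp(3*I*pi/4)/2 on |10>, 0 on |11>.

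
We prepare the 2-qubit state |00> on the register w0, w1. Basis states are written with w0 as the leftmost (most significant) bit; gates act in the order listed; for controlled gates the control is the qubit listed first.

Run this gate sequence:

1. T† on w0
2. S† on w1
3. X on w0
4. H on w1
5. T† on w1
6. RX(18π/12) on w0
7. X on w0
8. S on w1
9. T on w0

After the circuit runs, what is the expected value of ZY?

The observable ZY averages to 0.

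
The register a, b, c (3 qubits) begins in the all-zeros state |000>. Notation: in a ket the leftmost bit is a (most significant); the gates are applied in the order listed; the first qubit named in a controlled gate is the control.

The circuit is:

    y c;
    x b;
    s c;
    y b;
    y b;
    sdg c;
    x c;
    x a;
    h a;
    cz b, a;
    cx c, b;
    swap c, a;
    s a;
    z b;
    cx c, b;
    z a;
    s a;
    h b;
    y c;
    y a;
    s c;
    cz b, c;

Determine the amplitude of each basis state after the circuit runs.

After the circuit, the state carries amplitude 0 on |000>, 0 on |001>, 0 on |010>, 0 on |011>, -I/2 on |100>, -1/2 on |101>, -I/2 on |110>, -1/2 on |111>.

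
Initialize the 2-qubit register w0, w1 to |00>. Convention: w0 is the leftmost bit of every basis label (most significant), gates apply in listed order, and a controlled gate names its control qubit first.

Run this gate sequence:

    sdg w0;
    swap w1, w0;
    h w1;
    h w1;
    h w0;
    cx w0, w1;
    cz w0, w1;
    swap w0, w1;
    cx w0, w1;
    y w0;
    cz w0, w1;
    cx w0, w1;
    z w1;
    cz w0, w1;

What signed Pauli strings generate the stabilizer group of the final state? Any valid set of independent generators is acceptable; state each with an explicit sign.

The stabilizer group can be generated by +XX, +ZZ, among other valid generating sets.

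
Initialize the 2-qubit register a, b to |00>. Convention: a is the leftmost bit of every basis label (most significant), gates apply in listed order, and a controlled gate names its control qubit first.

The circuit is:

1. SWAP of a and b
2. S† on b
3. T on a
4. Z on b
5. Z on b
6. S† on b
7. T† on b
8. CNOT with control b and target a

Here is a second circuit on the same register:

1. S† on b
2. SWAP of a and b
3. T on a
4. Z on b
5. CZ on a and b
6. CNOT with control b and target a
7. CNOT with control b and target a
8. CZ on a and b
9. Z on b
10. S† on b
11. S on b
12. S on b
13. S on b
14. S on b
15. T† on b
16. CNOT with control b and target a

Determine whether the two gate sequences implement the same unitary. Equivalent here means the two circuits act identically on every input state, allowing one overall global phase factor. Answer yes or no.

No: there is an input state on which the two circuits produce genuinely different outputs (not merely differing by a phase).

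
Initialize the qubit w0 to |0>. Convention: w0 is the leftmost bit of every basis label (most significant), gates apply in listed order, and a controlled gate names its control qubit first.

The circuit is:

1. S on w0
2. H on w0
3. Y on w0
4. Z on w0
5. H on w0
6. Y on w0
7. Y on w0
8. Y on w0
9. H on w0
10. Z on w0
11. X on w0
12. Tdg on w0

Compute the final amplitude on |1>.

The amplitude on |1> is -sqrt(2)*exp(3*I*pi/4)/2.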